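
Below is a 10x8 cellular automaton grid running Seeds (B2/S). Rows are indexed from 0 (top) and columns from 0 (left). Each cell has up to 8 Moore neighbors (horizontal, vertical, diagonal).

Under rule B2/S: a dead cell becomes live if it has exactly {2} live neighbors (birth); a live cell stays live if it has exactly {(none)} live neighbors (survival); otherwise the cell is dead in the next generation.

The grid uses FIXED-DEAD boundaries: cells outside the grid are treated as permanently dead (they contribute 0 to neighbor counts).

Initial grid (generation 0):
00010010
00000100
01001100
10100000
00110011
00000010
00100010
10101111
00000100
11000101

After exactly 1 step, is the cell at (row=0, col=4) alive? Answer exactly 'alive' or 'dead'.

Answer: alive

Derivation:
Simulating step by step:
Generation 0 (given above): 26 live cells
Generation 1: 15 live cells
00001100
00110000
10110010
00000001
00000100
01000000
00001000
00000000
00110000
00001000

Cell (0,4) at generation 1: 1 -> alive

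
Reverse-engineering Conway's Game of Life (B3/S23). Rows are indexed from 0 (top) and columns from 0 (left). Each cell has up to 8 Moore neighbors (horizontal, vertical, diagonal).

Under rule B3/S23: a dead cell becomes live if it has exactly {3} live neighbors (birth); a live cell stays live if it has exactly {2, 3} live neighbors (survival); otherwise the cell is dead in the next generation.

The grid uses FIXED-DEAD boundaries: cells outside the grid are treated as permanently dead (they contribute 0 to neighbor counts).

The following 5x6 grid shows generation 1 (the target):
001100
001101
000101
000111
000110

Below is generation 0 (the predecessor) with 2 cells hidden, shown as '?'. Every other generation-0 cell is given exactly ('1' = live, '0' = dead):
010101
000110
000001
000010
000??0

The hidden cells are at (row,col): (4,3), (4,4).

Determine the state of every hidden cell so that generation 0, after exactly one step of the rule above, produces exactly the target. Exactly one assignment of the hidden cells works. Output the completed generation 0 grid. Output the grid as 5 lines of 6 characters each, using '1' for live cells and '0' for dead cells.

Hidden generation-0 cells (in order): (4,3), (4,4).
A hidden cell only influences target cells in its own 3x3 neighborhood. Try each of the 2^2 = 4 assignments, step the completed generation 0 forward once under B3/S23, and compare with the target:
  (4,3)=0 (4,4)=0 -> step gives (3,3)='0' but target has '1' -> reject
  (4,3)=0 (4,4)=1 -> step gives (3,3)='0' but target has '1' -> reject
  (4,3)=1 (4,4)=0 -> step gives (3,3)='0' but target has '1' -> reject
  (4,3)=1 (4,4)=1 -> step reproduces the target at every cell -> ACCEPT
Unique solution: (4,3)=live, (4,4)=live.
Check: live-neighbor counts of every cell in the completed generation 0:
103241
113243
001342
001333
001222
Applying B3/S23 to generation 0 with these counts gives:
001100
001101
000101
000111
000110
which matches the target exactly.

Answer: 010101
000110
000001
000010
000110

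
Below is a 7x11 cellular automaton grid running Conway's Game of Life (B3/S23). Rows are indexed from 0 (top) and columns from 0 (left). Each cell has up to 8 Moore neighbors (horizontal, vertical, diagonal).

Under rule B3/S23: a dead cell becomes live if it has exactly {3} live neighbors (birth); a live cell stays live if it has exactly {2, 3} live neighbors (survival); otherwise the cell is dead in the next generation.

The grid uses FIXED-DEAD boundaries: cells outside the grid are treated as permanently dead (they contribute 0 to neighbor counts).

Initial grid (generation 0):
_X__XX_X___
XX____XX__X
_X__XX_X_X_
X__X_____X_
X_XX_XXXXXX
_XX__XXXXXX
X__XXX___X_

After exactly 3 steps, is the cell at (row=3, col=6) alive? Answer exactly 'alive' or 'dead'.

Answer: alive

Derivation:
Simulating step by step:
Generation 0 (given above): 39 live cells
Generation 1: 29 live cells
XX___X_X___
XXX____X___
_XX_XX_X_XX
X__X_______
X__X_X_____
X__________
_XXXXX_X_XX
Generation 2: 24 live cells
X_X___X____
___XXX_X___
____X_X_X__
X__X_XX____
XX__X______
X____XX____
_XXXX______
Generation 3: 22 live cells
___XXXX____
___XX__X___
___________
XX_X__XX___
XX__X______
X____X_____
_XXXXX_____

Cell (3,6) at generation 3: 1 -> alive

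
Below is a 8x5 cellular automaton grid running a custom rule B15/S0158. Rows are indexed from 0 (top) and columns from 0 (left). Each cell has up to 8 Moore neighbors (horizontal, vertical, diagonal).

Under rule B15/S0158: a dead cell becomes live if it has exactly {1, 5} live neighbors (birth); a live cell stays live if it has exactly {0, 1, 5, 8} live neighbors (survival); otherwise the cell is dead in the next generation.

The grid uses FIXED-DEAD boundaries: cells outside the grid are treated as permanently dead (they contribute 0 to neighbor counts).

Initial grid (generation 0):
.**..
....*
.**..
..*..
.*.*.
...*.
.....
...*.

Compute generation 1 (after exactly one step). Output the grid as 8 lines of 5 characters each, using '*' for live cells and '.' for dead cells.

Simulating step by step:
Generation 0 (given above): 10 live cells
Generation 1: 16 live cells
(generation 1 grid is the final answer)

Answer: ***.*
....*
*...*
....*
**...
**.*.
.....
..***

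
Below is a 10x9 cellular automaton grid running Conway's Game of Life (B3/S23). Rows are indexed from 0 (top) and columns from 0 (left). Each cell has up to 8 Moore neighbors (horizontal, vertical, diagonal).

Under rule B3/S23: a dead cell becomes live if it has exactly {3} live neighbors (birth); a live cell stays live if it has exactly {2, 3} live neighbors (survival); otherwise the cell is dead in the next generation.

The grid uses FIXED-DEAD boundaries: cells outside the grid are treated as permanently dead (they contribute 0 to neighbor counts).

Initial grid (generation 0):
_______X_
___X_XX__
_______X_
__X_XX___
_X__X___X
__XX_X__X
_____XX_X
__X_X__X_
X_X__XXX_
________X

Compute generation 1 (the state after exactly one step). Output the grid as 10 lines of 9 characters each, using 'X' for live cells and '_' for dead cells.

Simulating step by step:
Generation 0 (given above): 27 live cells
Generation 1: 29 live cells
(generation 1 grid is the final answer)

Answer: ______X__
______XX_
___X_____
___XXX___
_X_______
__XX_XX_X
__X__XX_X
_X_XX___X
_X_X_XXXX
______XX_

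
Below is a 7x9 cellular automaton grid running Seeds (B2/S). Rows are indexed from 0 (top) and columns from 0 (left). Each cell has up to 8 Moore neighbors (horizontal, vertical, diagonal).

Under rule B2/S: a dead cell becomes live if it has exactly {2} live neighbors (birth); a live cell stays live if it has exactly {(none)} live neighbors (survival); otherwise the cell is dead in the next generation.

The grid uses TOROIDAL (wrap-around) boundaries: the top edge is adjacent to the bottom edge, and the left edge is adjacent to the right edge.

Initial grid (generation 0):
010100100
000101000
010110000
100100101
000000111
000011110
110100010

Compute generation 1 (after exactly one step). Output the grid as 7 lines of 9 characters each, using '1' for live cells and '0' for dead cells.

Simulating step by step:
Generation 0 (given above): 23 live cells
Generation 1: 14 live cells
(generation 1 grid is the final answer)

Answer: 000001011
110000100
000000111
010000000
000100000
011100000
000000000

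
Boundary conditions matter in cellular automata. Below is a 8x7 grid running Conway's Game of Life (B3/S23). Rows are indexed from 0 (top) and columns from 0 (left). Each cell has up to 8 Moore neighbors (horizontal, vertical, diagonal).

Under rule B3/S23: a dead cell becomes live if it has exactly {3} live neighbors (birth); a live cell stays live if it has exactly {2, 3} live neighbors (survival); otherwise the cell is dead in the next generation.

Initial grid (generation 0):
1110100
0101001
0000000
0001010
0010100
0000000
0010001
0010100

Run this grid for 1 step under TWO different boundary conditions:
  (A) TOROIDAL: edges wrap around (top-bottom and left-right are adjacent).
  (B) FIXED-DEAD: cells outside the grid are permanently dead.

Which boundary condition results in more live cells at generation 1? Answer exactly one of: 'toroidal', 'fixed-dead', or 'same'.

Answer: same

Derivation:
Under TOROIDAL boundary, generation 1:
1000110
0101000
0010100
0001100
0001100
0001000
0001000
1010010
Population = 16

Under FIXED-DEAD boundary, generation 1:
1111000
1101000
0010100
0001100
0001100
0001000
0001000
0001000
Population = 16

Comparison: toroidal=16, fixed-dead=16 -> same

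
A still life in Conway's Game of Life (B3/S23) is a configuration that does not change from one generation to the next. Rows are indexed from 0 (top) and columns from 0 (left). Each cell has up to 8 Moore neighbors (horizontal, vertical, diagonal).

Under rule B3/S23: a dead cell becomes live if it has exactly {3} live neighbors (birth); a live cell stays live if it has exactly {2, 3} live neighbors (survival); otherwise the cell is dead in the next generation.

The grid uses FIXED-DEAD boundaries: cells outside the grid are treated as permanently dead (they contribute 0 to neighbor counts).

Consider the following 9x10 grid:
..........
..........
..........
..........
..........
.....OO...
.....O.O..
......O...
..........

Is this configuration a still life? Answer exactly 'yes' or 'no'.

Compute generation 1 and compare to generation 0 (given above):
Generation 1:
..........
..........
..........
..........
..........
.....OO...
.....O.O..
......O...
..........
The grids are IDENTICAL -> still life.

Answer: yes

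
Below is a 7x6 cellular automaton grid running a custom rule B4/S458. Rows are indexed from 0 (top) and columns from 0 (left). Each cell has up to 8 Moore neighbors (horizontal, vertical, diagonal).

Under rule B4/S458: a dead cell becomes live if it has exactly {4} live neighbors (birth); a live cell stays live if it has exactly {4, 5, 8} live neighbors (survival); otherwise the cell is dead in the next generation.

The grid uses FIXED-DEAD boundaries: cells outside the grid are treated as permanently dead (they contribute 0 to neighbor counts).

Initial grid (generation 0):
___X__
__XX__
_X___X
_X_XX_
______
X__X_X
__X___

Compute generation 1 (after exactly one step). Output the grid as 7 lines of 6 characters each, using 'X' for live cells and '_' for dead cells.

Simulating step by step:
Generation 0 (given above): 12 live cells
Generation 1: 3 live cells
(generation 1 grid is the final answer)

Answer: ______
______
___XX_
______
____X_
______
______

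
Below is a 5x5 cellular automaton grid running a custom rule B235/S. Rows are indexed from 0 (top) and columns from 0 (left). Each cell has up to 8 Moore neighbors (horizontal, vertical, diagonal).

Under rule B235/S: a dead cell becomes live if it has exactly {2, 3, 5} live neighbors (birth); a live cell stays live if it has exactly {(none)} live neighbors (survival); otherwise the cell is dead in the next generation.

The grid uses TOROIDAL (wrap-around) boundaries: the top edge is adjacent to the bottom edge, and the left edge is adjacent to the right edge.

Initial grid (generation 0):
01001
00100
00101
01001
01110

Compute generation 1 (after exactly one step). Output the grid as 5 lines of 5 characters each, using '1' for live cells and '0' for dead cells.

Answer: 10100
11001
11000
00110
10001

Derivation:
Simulating step by step:
Generation 0 (given above): 10 live cells
Generation 1: 11 live cells
(generation 1 grid is the final answer)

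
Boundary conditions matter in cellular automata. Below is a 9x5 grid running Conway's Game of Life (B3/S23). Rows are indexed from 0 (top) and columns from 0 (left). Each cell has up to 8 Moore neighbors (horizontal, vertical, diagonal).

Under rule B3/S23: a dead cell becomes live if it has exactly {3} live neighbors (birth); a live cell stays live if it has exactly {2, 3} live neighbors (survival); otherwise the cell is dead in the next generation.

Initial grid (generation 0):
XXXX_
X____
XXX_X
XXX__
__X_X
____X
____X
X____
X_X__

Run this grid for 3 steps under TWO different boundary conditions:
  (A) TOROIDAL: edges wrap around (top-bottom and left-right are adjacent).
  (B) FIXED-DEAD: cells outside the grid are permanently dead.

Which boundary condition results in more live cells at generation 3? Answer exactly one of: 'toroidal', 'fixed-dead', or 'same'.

Under TOROIDAL boundary, generation 3:
__X__
___X_
__XX_
X_X__
XXXXX
X_XX_
__X__
_____
__XX_
Population = 17

Under FIXED-DEAD boundary, generation 3:
_____
_____
___X_
__X__
__X__
_____
_____
_____
_____
Population = 3

Comparison: toroidal=17, fixed-dead=3 -> toroidal

Answer: toroidal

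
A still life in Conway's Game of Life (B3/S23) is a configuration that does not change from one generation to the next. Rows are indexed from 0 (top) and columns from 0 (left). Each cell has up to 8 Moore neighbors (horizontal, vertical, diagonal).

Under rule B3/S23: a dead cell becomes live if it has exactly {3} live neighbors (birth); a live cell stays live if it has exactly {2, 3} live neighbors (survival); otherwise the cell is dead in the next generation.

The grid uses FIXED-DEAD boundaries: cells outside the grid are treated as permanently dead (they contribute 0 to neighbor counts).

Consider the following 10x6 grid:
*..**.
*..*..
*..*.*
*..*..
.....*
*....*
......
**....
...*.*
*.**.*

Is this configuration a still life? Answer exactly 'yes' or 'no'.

Compute generation 1 and compare to generation 0 (given above):
Generation 1:
...**.
****..
****..
......
....*.
......
**....
......
*..*..
..**..
Cell (0,0) differs: gen0=1 vs gen1=0 -> NOT a still life.

Answer: no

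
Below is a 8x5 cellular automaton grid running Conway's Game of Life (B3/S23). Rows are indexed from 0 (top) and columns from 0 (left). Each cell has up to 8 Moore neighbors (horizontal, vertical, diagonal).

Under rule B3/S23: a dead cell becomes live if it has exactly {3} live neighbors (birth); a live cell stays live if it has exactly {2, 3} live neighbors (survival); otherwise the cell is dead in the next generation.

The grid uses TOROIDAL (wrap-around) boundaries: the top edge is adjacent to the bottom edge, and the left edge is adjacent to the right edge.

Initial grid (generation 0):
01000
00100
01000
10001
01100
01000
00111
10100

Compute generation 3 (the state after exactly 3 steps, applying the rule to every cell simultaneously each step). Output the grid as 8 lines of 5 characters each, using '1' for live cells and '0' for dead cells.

Simulating step by step:
Generation 0 (given above): 13 live cells
Generation 1: 19 live cells
01100
01100
11000
10100
01100
11000
10111
10101
Generation 2: 5 live cells
00000
00000
10000
10100
00100
00000
00100
00000
Generation 3: 2 live cells
(generation 3 grid is the final answer)

Answer: 00000
00000
01000
00000
01000
00000
00000
00000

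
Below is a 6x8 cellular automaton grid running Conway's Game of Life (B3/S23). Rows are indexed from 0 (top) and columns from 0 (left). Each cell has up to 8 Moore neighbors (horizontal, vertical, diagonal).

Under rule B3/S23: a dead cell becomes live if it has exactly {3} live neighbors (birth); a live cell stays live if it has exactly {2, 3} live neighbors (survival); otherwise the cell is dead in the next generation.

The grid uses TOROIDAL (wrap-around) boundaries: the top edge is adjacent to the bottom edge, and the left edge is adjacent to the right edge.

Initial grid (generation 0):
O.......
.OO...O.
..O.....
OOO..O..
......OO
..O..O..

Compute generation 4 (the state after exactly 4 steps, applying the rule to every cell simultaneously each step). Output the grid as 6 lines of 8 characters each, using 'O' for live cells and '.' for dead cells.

Simulating step by step:
Generation 0 (given above): 13 live cells
Generation 1: 17 live cells
..O.....
.OO.....
O..O....
OOO...OO
O.O..OOO
......OO
Generation 2: 14 live cells
.OO.....
.OOO....
...O....
..OO.O..
..O..O..
OO...O..
Generation 3: 11 live cells
...O....
.O.O....
.O......
..OO....
..OO.OO.
O.......
Generation 4: 13 live cells
(generation 4 grid is the final answer)

Answer: ..O.....
........
.O.O....
.O.OO...
.OOOO...
..OOO...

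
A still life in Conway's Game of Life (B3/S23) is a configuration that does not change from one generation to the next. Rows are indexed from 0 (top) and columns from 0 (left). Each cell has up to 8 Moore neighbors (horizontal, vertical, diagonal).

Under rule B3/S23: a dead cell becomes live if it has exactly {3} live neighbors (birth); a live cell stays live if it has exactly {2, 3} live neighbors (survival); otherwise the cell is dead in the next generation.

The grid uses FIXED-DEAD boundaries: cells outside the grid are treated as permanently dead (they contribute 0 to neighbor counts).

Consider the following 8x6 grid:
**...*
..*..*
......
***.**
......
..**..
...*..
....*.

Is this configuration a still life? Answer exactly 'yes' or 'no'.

Compute generation 1 and compare to generation 0 (given above):
Generation 1:
.*....
.*....
..****
.*....
....*.
..**..
..***.
......
Cell (0,0) differs: gen0=1 vs gen1=0 -> NOT a still life.

Answer: no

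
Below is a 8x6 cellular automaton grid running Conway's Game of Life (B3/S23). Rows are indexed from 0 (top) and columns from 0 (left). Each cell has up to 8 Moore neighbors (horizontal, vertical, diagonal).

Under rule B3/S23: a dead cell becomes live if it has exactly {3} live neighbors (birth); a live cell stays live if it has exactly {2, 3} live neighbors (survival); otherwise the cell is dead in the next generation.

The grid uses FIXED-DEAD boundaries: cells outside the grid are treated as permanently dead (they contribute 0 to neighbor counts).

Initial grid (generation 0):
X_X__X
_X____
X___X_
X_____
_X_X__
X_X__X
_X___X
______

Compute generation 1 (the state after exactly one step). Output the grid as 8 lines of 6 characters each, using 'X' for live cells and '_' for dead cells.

Simulating step by step:
Generation 0 (given above): 14 live cells
Generation 1: 14 live cells
(generation 1 grid is the final answer)

Answer: _X____
XX____
XX____
XX____
XXX___
X_X_X_
_X____
______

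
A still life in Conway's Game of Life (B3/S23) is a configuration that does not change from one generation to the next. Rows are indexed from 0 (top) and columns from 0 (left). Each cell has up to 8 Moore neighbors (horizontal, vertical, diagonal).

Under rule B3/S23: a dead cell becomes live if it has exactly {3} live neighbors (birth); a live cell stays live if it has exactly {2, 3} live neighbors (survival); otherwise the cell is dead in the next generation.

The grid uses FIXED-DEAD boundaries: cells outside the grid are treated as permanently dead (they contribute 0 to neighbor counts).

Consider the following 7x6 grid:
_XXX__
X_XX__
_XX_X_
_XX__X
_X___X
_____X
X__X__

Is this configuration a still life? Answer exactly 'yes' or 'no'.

Compute generation 1 and compare to generation 0 (given above):
Generation 1:
_X_X__
X___X_
X___X_
X__XXX
_XX_XX
____X_
______
Cell (0,2) differs: gen0=1 vs gen1=0 -> NOT a still life.

Answer: no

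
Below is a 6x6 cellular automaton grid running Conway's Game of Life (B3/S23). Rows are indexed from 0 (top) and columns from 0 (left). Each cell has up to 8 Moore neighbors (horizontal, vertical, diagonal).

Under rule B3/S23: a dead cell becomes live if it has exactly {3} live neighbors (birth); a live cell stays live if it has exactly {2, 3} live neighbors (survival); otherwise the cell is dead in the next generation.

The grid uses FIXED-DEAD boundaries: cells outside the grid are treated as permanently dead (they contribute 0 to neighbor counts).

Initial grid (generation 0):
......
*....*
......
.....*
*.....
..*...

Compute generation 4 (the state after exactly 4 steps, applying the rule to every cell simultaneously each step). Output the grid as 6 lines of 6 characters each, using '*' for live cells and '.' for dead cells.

Answer: ......
......
......
......
......
......

Derivation:
Simulating step by step:
Generation 0 (given above): 5 live cells
Generation 1: 0 live cells
......
......
......
......
......
......
Generation 2: 0 live cells
......
......
......
......
......
......
Generation 3: 0 live cells
......
......
......
......
......
......
Generation 4: 0 live cells
(generation 4 grid is the final answer)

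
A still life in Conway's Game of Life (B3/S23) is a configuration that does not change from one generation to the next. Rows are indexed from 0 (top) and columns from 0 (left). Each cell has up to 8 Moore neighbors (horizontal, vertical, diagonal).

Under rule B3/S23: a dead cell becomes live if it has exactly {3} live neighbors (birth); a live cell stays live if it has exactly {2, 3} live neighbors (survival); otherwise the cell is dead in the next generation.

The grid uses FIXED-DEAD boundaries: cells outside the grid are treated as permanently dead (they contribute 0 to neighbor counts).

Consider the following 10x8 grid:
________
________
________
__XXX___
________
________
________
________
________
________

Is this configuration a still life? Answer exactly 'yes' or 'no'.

Compute generation 1 and compare to generation 0 (given above):
Generation 1:
________
________
___X____
___X____
___X____
________
________
________
________
________
Cell (2,3) differs: gen0=0 vs gen1=1 -> NOT a still life.

Answer: no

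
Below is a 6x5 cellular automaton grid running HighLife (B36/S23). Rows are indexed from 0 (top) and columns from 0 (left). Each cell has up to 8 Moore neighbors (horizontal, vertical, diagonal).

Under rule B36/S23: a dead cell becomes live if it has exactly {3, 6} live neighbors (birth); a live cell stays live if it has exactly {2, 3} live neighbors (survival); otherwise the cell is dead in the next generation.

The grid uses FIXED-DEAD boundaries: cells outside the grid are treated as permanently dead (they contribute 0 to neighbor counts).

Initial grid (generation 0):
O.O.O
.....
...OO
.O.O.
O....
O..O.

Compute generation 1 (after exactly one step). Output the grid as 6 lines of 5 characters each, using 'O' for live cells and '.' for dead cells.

Answer: .....
....O
..OOO
..OOO
OOO..
.....

Derivation:
Simulating step by step:
Generation 0 (given above): 10 live cells
Generation 1: 10 live cells
(generation 1 grid is the final answer)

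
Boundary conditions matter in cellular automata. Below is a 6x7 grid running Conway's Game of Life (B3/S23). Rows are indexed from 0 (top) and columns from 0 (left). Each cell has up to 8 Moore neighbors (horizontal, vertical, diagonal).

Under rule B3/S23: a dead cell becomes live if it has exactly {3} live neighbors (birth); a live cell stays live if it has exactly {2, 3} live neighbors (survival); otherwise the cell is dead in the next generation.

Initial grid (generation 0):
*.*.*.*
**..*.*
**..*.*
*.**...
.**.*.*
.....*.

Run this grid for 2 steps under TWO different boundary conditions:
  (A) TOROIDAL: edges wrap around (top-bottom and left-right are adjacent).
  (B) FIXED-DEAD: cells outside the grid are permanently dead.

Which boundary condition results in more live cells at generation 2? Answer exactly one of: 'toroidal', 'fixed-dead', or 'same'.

Answer: toroidal

Derivation:
Under TOROIDAL boundary, generation 2:
..*.**.
....**.
....**.
**..*.*
***.*.*
*.*...*
Population = 19

Under FIXED-DEAD boundary, generation 2:
...*...
....**.
....*..
.*..*..
.*.***.
....**.
Population = 12

Comparison: toroidal=19, fixed-dead=12 -> toroidal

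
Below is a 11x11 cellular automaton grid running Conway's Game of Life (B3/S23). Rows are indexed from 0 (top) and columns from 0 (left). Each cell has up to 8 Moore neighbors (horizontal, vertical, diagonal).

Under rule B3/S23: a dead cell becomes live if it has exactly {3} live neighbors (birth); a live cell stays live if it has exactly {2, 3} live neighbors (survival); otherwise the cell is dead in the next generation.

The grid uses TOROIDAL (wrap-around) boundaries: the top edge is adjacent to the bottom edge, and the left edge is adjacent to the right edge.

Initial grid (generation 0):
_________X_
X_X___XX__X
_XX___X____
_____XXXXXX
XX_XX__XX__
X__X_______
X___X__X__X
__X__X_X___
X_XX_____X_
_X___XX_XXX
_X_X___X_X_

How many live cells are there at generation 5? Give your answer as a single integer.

Answer: 28

Derivation:
Simulating step by step:
Generation 0 (given above): 44 live cells
Generation 1: 55 live cells
XXX___XX_X_
X_X___XX__X
_XX________
___XXX___XX
XXXXXX_____
__XX___XX__
XX_XX_X___X
X_X_X_X_X__
X_XXXX_X_X_
_X_XX_XX___
X_X___XX___
Generation 2: 41 live cells
__XX_X_____
___X__XXX_X
_XX_XXX__X_
_____X____X
XX___XX_XXX
______XX__X
X___X_X_XXX
______X_XX_
X_________X
X_________X
X_________X
Generation 3: 35 live cells
X_XXX_XX_XX
_X_____XXX_
X_XXX___XXX
__X____XX__
_____X__X__
_X_________
X_____X____
_____X__X__
X__________
_X_______X_
XX________X
Generation 4: 20 live cells
__XX__XX___
_____XX____
X_XX______X
_XX_X__X__X
_______XX__
___________
___________
___________
___________
_X_________
___X____X__
Generation 5: 28 live cells
__XXXXXX___
_X__XXXX___
X_XXXXX___X
_XX____XXXX
_______XX__
___________
___________
___________
___________
___________
___X___X___
Population at generation 5: 28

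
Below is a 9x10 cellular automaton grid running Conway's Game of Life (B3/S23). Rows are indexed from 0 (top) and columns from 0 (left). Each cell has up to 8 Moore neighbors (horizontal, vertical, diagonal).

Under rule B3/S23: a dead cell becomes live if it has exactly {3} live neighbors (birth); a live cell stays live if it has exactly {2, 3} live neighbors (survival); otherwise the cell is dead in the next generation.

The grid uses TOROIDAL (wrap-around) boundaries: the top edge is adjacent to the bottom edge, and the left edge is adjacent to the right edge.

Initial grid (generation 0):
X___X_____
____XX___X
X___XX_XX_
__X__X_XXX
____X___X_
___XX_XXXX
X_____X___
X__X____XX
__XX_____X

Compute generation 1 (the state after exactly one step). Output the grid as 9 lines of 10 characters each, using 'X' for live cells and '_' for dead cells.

Simulating step by step:
Generation 0 (given above): 32 live cells
Generation 1: 35 live cells
(generation 1 grid is the final answer)

Answer: X___XX___X
X__X__X_XX
X__X___X__
___X_X____
____X_____
___XX_X_XX
X__XXXX___
XXXX____X_
_XXXX___X_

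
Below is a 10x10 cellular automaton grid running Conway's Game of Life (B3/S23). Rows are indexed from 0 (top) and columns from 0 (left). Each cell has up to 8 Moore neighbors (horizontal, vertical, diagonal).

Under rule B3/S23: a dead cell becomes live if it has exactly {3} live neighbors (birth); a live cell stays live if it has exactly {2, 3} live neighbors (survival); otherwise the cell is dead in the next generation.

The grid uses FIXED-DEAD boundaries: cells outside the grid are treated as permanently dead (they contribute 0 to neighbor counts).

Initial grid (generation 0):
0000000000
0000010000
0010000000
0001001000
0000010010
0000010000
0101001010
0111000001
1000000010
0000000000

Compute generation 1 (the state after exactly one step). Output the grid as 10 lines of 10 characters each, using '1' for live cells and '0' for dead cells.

Answer: 0000000000
0000000000
0000000000
0000000000
0000111000
0000111100
0101100000
1101000111
0110000000
0000000000

Derivation:
Simulating step by step:
Generation 0 (given above): 17 live cells
Generation 1: 18 live cells
(generation 1 grid is the final answer)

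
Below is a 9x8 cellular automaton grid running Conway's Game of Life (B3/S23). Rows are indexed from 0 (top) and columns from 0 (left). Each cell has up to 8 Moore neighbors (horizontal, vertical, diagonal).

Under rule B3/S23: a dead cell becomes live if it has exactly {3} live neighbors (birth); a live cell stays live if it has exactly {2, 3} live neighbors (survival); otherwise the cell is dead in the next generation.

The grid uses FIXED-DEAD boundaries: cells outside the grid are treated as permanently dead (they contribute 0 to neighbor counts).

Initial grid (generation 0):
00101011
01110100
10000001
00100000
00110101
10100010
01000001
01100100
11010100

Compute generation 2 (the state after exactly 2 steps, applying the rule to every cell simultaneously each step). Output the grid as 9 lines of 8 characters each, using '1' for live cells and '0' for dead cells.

Answer: 01000010
01000000
00000110
01001000
00001110
01110111
00010010
11000000
00000100

Derivation:
Simulating step by step:
Generation 0 (given above): 27 live cells
Generation 1: 30 live cells
01101110
01111101
00010000
01110010
00110010
00110011
10000010
00001010
11001000
Generation 2: 21 live cells
(generation 2 grid is the final answer)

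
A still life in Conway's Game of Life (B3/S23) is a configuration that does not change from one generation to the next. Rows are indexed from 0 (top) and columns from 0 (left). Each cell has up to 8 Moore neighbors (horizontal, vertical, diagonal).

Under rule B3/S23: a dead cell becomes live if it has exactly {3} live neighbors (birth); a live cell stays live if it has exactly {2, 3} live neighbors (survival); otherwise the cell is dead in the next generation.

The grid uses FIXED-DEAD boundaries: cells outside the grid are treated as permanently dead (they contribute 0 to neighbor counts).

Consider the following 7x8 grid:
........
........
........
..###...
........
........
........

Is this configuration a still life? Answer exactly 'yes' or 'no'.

Compute generation 1 and compare to generation 0 (given above):
Generation 1:
........
........
...#....
...#....
...#....
........
........
Cell (2,3) differs: gen0=0 vs gen1=1 -> NOT a still life.

Answer: no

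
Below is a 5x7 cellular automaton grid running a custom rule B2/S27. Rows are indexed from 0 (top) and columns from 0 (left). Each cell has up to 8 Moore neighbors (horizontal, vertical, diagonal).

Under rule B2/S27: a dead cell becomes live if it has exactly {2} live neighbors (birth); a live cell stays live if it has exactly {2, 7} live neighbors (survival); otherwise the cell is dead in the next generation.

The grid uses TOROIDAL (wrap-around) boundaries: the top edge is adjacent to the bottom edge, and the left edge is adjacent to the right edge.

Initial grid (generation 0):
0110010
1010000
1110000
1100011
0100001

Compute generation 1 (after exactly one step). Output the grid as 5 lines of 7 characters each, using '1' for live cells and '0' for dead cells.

Answer: 0001000
0000000
0001010
0000010
0000100

Derivation:
Simulating step by step:
Generation 0 (given above): 14 live cells
Generation 1: 5 live cells
(generation 1 grid is the final answer)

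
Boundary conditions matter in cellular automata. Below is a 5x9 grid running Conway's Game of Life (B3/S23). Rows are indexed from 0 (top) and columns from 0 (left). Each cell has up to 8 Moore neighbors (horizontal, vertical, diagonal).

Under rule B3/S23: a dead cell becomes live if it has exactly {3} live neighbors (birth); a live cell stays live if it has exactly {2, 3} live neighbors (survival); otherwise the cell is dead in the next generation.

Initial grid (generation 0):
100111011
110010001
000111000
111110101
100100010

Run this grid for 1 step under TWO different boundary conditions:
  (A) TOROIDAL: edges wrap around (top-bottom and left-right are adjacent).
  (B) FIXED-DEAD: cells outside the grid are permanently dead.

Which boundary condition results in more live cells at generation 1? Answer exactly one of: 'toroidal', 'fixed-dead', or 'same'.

Under TOROIDAL boundary, generation 1:
001101110
011000110
000000010
110000111
000000000
Population = 15

Under FIXED-DEAD boundary, generation 1:
110111011
111000111
000000010
110000110
100110010
Population = 22

Comparison: toroidal=15, fixed-dead=22 -> fixed-dead

Answer: fixed-dead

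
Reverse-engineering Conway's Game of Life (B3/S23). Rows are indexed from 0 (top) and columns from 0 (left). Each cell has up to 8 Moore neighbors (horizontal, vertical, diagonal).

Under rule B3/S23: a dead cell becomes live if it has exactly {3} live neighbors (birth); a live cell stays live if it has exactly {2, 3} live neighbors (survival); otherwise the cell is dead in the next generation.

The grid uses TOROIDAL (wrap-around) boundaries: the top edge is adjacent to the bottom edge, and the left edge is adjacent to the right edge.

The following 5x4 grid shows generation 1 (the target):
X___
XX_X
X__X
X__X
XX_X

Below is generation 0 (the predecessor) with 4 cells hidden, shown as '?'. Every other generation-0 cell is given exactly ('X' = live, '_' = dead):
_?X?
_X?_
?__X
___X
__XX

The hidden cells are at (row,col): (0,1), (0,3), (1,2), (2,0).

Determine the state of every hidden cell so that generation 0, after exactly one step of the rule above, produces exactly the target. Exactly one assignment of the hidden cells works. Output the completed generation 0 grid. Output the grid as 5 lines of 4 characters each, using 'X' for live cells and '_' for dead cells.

Hidden generation-0 cells (in order): (0,1), (0,3), (1,2), (2,0).
A hidden cell only influences target cells in its own 3x3 neighborhood. Try each of the 2^4 = 16 assignments, step the completed generation 0 forward once under B3/S23, and compare with the target:
  (0,1)=_ (0,3)=_ (1,2)=_ (2,0)=_ -> step gives (0,0)='_' but target has 'X' -> reject
  (0,1)=_ (0,3)=_ (1,2)=_ (2,0)=X -> step gives (0,0)='_' but target has 'X' -> reject
  (0,1)=_ (0,3)=_ (1,2)=X (2,0)=_ -> step gives (0,0)='_' but target has 'X' -> reject
  (0,1)=_ (0,3)=_ (1,2)=X (2,0)=X -> step gives (0,0)='_' but target has 'X' -> reject
  (0,1)=_ (0,3)=X (1,2)=_ (2,0)=_ -> step gives (0,1)='X' but target has '_' -> reject
  (0,1)=_ (0,3)=X (1,2)=_ (2,0)=X -> step gives (0,1)='X' but target has '_' -> reject
  (0,1)=_ (0,3)=X (1,2)=X (2,0)=_ -> step gives (1,3)='_' but target has 'X' -> reject
  (0,1)=_ (0,3)=X (1,2)=X (2,0)=X -> step gives (1,0)='_' but target has 'X' -> reject
  (0,1)=X (0,3)=_ (1,2)=_ (2,0)=_ -> step gives (0,1)='X' but target has '_' -> reject
  (0,1)=X (0,3)=_ (1,2)=_ (2,0)=X -> step gives (0,1)='X' but target has '_' -> reject
  (0,1)=X (0,3)=_ (1,2)=X (2,0)=_ -> step reproduces the target at every cell -> ACCEPT
  (0,1)=X (0,3)=_ (1,2)=X (2,0)=X -> step gives (1,0)='_' but target has 'X' -> reject
  (0,1)=X (0,3)=X (1,2)=_ (2,0)=_ -> step gives (0,0)='_' but target has 'X' -> reject
  (0,1)=X (0,3)=X (1,2)=_ (2,0)=X -> step gives (0,0)='_' but target has 'X' -> reject
  (0,1)=X (0,3)=X (1,2)=X (2,0)=_ -> step gives (0,0)='_' but target has 'X' -> reject
  (0,1)=X (0,3)=X (1,2)=X (2,0)=X -> step gives (0,0)='_' but target has 'X' -> reject
Unique solution: (0,1)=live, (0,3)=dead, (1,2)=live, (2,0)=dead.
Check: live-neighbor counts of every cell in the completed generation 0:
3454
3343
3242
3143
3343
Applying B3/S23 to generation 0 with these counts gives:
X___
XX_X
X__X
X__X
XX_X
which matches the target exactly.

Answer: _XX_
_XX_
___X
___X
__XX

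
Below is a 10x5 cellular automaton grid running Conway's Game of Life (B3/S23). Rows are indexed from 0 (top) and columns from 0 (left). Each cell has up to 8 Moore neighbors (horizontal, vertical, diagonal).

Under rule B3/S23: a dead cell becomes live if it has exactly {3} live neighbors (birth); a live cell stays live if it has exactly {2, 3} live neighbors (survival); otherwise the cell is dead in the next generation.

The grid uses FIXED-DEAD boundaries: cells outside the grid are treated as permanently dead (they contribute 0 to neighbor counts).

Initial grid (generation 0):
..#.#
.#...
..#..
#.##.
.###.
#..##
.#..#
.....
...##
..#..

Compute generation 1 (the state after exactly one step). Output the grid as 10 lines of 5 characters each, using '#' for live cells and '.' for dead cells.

Answer: .....
.###.
..##.
.....
#....
#...#
...##
...##
...#.
...#.

Derivation:
Simulating step by step:
Generation 0 (given above): 18 live cells
Generation 1: 14 live cells
(generation 1 grid is the final answer)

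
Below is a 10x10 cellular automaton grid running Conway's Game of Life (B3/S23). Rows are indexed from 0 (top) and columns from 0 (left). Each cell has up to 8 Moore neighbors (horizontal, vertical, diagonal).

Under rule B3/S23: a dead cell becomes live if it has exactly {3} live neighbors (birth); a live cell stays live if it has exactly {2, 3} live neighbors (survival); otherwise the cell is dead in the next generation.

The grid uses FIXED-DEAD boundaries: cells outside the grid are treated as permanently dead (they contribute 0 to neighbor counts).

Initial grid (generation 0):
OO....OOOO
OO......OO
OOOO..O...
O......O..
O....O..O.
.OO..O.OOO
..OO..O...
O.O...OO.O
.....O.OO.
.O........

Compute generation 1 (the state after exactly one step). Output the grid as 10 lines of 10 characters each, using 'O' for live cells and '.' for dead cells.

Answer: OO.....O.O
......O..O
..O....OO.
O.O...OO..
O........O
.OOOOO.OOO
...O.O...O
.OOO.O....
.O.....OO.
..........

Derivation:
Simulating step by step:
Generation 0 (given above): 38 live cells
Generation 1: 33 live cells
(generation 1 grid is the final answer)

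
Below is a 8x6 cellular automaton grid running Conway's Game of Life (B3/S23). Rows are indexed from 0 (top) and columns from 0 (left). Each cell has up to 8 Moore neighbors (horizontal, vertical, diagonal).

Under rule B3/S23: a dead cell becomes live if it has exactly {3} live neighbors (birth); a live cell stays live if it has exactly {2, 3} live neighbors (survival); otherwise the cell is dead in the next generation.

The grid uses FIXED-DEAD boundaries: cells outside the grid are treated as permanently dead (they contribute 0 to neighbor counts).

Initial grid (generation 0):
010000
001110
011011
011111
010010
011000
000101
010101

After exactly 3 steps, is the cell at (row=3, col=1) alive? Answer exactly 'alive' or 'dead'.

Simulating step by step:
Generation 0 (given above): 22 live cells
Generation 1: 15 live cells
001100
000011
000000
100000
100011
011110
010100
001000
Generation 2: 14 live cells
000110
000110
000000
000000
101011
110001
010010
001000
Generation 3: 14 live cells
000110
000110
000000
000000
100011
101101
111000
000000

Cell (3,1) at generation 3: 0 -> dead

Answer: dead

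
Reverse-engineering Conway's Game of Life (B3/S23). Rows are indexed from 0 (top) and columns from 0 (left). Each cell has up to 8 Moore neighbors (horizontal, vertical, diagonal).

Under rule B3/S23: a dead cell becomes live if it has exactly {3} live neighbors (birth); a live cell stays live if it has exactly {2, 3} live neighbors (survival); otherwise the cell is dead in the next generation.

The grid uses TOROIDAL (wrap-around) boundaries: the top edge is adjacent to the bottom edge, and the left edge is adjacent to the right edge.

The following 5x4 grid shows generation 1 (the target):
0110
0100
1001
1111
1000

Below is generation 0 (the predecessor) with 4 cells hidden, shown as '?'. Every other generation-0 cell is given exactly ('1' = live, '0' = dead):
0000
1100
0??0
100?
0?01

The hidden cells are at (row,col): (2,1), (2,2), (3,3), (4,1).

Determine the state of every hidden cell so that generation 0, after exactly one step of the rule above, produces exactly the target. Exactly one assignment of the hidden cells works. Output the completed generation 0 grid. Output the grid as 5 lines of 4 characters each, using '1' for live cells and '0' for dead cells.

Hidden generation-0 cells (in order): (2,1), (2,2), (3,3), (4,1).
A hidden cell only influences target cells in its own 3x3 neighborhood. Try each of the 2^4 = 16 assignments, step the completed generation 0 forward once under B3/S23, and compare with the target:
  (2,1)=0 (2,2)=0 (3,3)=0 (4,1)=0 -> step gives (0,0)='1' but target has '0' -> reject
  (2,1)=0 (2,2)=0 (3,3)=0 (4,1)=1 -> step gives (1,1)='0' but target has '1' -> reject
  (2,1)=0 (2,2)=0 (3,3)=1 (4,1)=0 -> step gives (0,0)='1' but target has '0' -> reject
  (2,1)=0 (2,2)=0 (3,3)=1 (4,1)=1 -> step gives (1,1)='0' but target has '1' -> reject
  (2,1)=0 (2,2)=1 (3,3)=0 (4,1)=0 -> step gives (0,0)='1' but target has '0' -> reject
  (2,1)=0 (2,2)=1 (3,3)=0 (4,1)=1 -> step reproduces the target at every cell -> ACCEPT
  (2,1)=0 (2,2)=1 (3,3)=1 (4,1)=0 -> step gives (0,0)='1' but target has '0' -> reject
  (2,1)=0 (2,2)=1 (3,3)=1 (4,1)=1 -> step gives (2,0)='0' but target has '1' -> reject
  (2,1)=1 (2,2)=0 (3,3)=0 (4,1)=0 -> step gives (0,0)='1' but target has '0' -> reject
  (2,1)=1 (2,2)=0 (3,3)=0 (4,1)=1 -> step gives (1,0)='1' but target has '0' -> reject
  (2,1)=1 (2,2)=0 (3,3)=1 (4,1)=0 -> step gives (0,0)='1' but target has '0' -> reject
  (2,1)=1 (2,2)=0 (3,3)=1 (4,1)=1 -> step gives (1,0)='1' but target has '0' -> reject
  (2,1)=1 (2,2)=1 (3,3)=0 (4,1)=0 -> step gives (0,0)='1' but target has '0' -> reject
  (2,1)=1 (2,2)=1 (3,3)=0 (4,1)=1 -> step gives (1,0)='1' but target has '0' -> reject
  (2,1)=1 (2,2)=1 (3,3)=1 (4,1)=0 -> step gives (0,0)='1' but target has '0' -> reject
  (2,1)=1 (2,2)=1 (3,3)=1 (4,1)=1 -> step gives (1,0)='1' but target has '0' -> reject
Unique solution: (2,1)=dead, (2,2)=live, (3,3)=dead, (4,1)=live.
Check: live-neighbor counts of every cell in the completed generation 0:
4332
1222
3413
2333
3121
Applying B3/S23 to generation 0 with these counts gives:
0110
0100
1001
1111
1000
which matches the target exactly.

Answer: 0000
1100
0010
1000
0101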